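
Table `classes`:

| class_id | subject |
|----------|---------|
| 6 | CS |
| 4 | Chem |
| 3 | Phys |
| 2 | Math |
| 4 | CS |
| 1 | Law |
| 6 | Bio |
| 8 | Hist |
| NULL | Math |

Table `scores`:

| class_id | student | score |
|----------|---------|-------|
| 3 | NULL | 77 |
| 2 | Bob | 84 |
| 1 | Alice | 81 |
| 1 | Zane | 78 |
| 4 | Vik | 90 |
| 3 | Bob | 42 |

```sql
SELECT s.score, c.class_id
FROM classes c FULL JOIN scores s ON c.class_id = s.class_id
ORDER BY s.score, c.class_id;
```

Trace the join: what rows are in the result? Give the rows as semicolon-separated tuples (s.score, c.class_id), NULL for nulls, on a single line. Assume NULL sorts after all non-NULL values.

(42, 3); (77, 3); (78, 1); (81, 1); (84, 2); (90, 4); (90, 4); (NULL, 6); (NULL, 6); (NULL, 8); (NULL, NULL)

FULL OUTER JOIN keeps every row from both sides; unmatched rows get NULL for the other side's columns.
Matching on c.class_id = s.class_id. A NULL in a compared column never satisfies the condition.
Matched pairs: 7; unmatched c rows kept: 4; unmatched s rows kept: 0.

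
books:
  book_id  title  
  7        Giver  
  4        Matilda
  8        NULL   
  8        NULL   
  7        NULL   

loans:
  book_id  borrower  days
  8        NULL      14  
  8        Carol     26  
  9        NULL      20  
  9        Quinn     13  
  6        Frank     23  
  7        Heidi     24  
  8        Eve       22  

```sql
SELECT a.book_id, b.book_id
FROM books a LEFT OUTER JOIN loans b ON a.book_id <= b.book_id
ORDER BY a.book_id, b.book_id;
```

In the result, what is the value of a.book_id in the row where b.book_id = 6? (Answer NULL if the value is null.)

4

LEFT JOIN keeps every row from `books`; unmatched rows get NULL for `loans`'s columns.
Matching on a.book_id <= b.book_id.
Matched pairs: 29; unmatched a rows kept: 0.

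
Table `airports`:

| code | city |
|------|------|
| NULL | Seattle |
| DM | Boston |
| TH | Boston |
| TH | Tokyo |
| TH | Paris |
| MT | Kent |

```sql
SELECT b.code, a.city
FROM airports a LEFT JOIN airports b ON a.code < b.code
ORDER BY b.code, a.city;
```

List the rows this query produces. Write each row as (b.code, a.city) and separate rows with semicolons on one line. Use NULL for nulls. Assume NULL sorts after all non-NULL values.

(MT, Boston); (TH, Boston); (TH, Boston); (TH, Boston); (TH, Kent); (TH, Kent); (TH, Kent); (NULL, Boston); (NULL, Paris); (NULL, Seattle); (NULL, Tokyo)

LEFT JOIN keeps every row from `airports a`; unmatched rows get NULL for `airports b`'s columns.
Matching on a.code < b.code. A NULL in a compared column never satisfies the condition.
- a row (code=NULL): no match → kept, b columns NULL.
- a row (code=DM): matches 4 b row(s) → 4 output row(s).
- a row (code=TH): no match → kept, b columns NULL.
- a row (code=TH): no match → kept, b columns NULL.
- a row (code=TH): no match → kept, b columns NULL.
- a row (code=MT): matches 3 b row(s) → 3 output row(s).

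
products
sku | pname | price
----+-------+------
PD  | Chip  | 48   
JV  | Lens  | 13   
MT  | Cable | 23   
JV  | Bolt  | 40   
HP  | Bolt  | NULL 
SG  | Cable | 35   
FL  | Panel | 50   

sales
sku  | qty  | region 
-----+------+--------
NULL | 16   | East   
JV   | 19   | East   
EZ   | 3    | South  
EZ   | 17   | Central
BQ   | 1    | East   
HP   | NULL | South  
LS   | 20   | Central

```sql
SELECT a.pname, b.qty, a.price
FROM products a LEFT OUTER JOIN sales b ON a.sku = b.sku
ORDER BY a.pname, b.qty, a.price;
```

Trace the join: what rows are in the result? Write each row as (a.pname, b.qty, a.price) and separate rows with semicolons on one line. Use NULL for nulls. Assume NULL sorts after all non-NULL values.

(Bolt, 19, 40); (Bolt, NULL, NULL); (Cable, NULL, 23); (Cable, NULL, 35); (Chip, NULL, 48); (Lens, 19, 13); (Panel, NULL, 50)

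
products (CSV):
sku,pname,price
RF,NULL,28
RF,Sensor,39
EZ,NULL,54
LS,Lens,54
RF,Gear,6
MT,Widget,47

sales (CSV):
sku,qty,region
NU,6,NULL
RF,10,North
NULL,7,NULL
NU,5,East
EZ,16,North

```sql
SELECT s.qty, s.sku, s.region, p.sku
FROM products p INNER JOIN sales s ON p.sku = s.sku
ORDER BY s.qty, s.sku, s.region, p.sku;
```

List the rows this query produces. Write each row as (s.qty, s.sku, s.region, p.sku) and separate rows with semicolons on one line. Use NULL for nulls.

INNER JOIN keeps only pairs where the ON condition holds.
Matching on p.sku = s.sku. A NULL in a compared column never satisfies the condition.
- p (sku=RF) pairs with 1 row(s) of s.
- p (sku=RF) pairs with 1 row(s) of s.
- p (sku=EZ) pairs with 1 row(s) of s.
- p (sku=LS) has no partner → excluded.
- p (sku=RF) pairs with 1 row(s) of s.
- p (sku=MT) has no partner → excluded.
After projecting and ordering:
s.qty | s.sku | s.region | p.sku
10 | RF | North | RF
10 | RF | North | RF
10 | RF | North | RF
16 | EZ | North | EZ

(10, RF, North, RF); (10, RF, North, RF); (10, RF, North, RF); (16, EZ, North, EZ)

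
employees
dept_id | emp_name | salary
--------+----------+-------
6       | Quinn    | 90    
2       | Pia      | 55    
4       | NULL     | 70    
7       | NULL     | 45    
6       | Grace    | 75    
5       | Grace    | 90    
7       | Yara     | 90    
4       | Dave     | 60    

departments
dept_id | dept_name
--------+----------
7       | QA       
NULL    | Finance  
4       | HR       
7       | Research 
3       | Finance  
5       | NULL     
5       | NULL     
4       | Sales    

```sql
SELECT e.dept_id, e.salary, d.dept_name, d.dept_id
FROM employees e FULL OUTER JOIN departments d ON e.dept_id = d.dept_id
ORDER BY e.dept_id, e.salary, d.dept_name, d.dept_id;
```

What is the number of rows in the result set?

15

FULL OUTER JOIN keeps every row from both sides; unmatched rows get NULL for the other side's columns.
Matching on e.dept_id = d.dept_id. A NULL in a compared column never satisfies the condition.
Matched pairs: 10; unmatched e rows kept: 3; unmatched d rows kept: 2.
Total: 10 matched + 5 padded = 15 rows.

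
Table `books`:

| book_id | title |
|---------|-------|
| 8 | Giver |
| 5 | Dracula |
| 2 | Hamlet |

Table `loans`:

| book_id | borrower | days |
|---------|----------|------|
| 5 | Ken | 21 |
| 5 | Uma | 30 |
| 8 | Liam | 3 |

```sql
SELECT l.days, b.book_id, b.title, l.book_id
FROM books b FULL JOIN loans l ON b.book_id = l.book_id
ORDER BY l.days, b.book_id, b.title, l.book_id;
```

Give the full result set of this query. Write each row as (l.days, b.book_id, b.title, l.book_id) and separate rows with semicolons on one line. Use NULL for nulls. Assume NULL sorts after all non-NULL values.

FULL OUTER JOIN keeps every row from both sides; unmatched rows get NULL for the other side's columns.
Matching on b.book_id = l.book_id.
- b (book_id=8) pairs with 1 row(s) of l.
- b (book_id=5) pairs with 2 row(s) of l.
- b (book_id=2) has no partner → padded with NULL.
After projecting and ordering:
l.days | b.book_id | b.title | l.book_id
3 | 8 | Giver | 8
21 | 5 | Dracula | 5
30 | 5 | Dracula | 5
NULL | 2 | Hamlet | NULL

(3, 8, Giver, 8); (21, 5, Dracula, 5); (30, 5, Dracula, 5); (NULL, 2, Hamlet, NULL)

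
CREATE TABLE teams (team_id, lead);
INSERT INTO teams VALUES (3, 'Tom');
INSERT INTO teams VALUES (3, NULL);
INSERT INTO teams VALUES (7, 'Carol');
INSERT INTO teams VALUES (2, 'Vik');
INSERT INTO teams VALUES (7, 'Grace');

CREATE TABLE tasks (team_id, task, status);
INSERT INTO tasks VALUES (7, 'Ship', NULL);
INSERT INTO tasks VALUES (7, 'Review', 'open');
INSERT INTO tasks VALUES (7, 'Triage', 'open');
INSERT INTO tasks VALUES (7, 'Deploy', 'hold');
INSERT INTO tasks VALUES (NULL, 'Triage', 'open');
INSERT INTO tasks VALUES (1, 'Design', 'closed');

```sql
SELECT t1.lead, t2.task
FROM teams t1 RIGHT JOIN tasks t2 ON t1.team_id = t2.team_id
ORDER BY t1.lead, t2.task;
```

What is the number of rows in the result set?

RIGHT JOIN keeps every row from `tasks`; unmatched rows get NULL for `teams`'s columns.
Matching on t1.team_id = t2.team_id. A NULL in a compared column never satisfies the condition.
- team_id=3: no matching t2 row.
- team_id=3: no matching t2 row.
- team_id=7: 4 matching t2 row(s), so 4 row(s) emitted.
- team_id=2: no matching t2 row.
- team_id=7: 4 matching t2 row(s), so 4 row(s) emitted.
- 2 row(s) from t2 found no t1 partner → padded with NULL.
Total: 8 matched + 2 padded = 10 rows.

10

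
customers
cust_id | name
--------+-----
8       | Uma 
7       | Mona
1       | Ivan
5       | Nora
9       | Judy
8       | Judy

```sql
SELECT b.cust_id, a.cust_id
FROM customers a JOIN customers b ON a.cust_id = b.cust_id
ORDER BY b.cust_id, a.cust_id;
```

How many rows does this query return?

INNER JOIN keeps only pairs where the ON condition holds.
Matching on a.cust_id = b.cust_id.
Matched pairs: 8.
Total: 8 rows.

8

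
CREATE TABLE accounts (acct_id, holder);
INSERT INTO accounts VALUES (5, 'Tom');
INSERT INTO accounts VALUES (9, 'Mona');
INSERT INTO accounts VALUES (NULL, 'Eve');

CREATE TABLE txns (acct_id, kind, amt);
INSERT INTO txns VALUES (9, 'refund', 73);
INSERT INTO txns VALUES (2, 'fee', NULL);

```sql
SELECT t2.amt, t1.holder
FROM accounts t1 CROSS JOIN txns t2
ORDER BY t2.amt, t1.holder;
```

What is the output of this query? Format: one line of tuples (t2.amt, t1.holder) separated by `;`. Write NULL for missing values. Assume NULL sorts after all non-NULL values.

CROSS JOIN pairs every row of `accounts` with every row of `txns`: 3 × 2 = 6 rows.
After projecting and ordering:
t2.amt | t1.holder
73 | Eve
73 | Mona
73 | Tom
NULL | Eve
NULL | Mona
NULL | Tom

(73, Eve); (73, Mona); (73, Tom); (NULL, Eve); (NULL, Mona); (NULL, Tom)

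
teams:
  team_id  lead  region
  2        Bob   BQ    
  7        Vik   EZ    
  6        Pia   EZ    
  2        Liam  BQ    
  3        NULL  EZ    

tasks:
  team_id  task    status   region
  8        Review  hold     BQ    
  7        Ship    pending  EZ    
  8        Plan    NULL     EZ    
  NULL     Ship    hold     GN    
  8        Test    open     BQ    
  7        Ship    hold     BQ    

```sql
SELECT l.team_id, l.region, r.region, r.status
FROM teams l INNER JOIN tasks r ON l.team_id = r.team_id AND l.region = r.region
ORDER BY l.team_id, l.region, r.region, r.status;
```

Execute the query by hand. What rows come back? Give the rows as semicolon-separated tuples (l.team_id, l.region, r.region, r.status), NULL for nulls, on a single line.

INNER JOIN keeps only pairs where the ON condition holds.
Matching on l.team_id = r.team_id AND l.region = r.region. A NULL in a compared column never satisfies the condition.
- team_id=2, region=BQ: no matching r row, dropped.
- team_id=7, region=EZ: 1 matching r row(s), so 1 row(s) emitted.
- team_id=6, region=EZ: no matching r row, dropped.
- team_id=2, region=BQ: no matching r row, dropped.
- team_id=3, region=EZ: no matching r row, dropped.
After projecting and ordering:
l.team_id | l.region | r.region | r.status
7 | EZ | EZ | pending

(7, EZ, EZ, pending)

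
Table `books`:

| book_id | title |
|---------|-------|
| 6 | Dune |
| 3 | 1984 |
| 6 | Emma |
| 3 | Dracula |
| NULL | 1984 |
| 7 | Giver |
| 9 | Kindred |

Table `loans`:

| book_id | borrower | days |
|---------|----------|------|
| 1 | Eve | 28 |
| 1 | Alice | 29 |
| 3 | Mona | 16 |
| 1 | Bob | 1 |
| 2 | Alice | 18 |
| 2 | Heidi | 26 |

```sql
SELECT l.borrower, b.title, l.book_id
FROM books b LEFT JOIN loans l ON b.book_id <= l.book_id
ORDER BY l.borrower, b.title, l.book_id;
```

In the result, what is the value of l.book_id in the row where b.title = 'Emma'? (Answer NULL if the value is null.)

LEFT JOIN keeps every row from `books`; unmatched rows get NULL for `loans`'s columns.
Matching on b.book_id <= l.book_id. A NULL in a compared column never satisfies the condition.
- b row (book_id=6): no match → kept, l columns NULL.
- b row (book_id=3): matches 1 l row(s) → 1 output row(s).
- b row (book_id=6): no match → kept, l columns NULL.
- b row (book_id=3): matches 1 l row(s) → 1 output row(s).
- b row (book_id=NULL): no match → kept, l columns NULL.
- b row (book_id=7): no match → kept, l columns NULL.
- b row (book_id=9): no match → kept, l columns NULL.

NULL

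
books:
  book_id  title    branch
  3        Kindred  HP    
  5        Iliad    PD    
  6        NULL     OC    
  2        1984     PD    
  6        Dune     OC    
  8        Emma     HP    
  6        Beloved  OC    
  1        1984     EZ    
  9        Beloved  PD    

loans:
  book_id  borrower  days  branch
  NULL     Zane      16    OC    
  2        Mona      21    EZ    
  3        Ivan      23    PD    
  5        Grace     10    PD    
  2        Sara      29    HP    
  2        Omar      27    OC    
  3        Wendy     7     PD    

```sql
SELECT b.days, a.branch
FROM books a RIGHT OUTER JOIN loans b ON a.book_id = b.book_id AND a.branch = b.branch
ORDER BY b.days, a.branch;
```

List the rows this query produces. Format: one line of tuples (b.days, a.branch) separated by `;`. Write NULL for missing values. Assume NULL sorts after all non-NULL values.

(7, NULL); (10, PD); (16, NULL); (21, NULL); (23, NULL); (27, NULL); (29, NULL)

RIGHT JOIN keeps every row from `loans`; unmatched rows get NULL for `books`'s columns.
Matching on a.book_id = b.book_id AND a.branch = b.branch. A NULL in a compared column never satisfies the condition.
- a (book_id=3, branch=HP) has no partner in b.
- a (book_id=5, branch=PD) pairs with 1 row(s) of b.
- a (book_id=6, branch=OC) has no partner in b.
- a (book_id=2, branch=PD) has no partner in b.
- a (book_id=6, branch=OC) has no partner in b.
- a (book_id=8, branch=HP) has no partner in b.
- a (book_id=6, branch=OC) has no partner in b.
- a (book_id=1, branch=EZ) has no partner in b.
- a (book_id=9, branch=PD) has no partner in b.
- 6 row(s) from b found no a partner → padded with NULL.
After projecting and ordering:
b.days | a.branch
7 | NULL
10 | PD
16 | NULL
21 | NULL
23 | NULL
27 | NULL
29 | NULL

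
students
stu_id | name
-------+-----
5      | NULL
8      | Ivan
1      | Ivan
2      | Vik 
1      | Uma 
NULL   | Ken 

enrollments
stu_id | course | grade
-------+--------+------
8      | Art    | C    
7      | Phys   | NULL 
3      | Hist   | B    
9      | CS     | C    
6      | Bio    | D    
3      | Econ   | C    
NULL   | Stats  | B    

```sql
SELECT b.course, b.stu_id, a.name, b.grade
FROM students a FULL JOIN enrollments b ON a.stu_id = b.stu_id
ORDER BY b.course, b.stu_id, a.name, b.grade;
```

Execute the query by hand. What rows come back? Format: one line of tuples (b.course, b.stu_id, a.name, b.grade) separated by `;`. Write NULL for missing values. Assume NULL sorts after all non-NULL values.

(Art, 8, Ivan, C); (Bio, 6, NULL, D); (CS, 9, NULL, C); (Econ, 3, NULL, C); (Hist, 3, NULL, B); (Phys, 7, NULL, NULL); (Stats, NULL, NULL, B); (NULL, NULL, Ivan, NULL); (NULL, NULL, Ken, NULL); (NULL, NULL, Uma, NULL); (NULL, NULL, Vik, NULL); (NULL, NULL, NULL, NULL)

FULL OUTER JOIN keeps every row from both sides; unmatched rows get NULL for the other side's columns.
Matching on a.stu_id = b.stu_id. A NULL in a compared column never satisfies the condition.
- a[0] stu_id=5 → no match; kept with NULLs on the b side.
- a[1] stu_id=8 → 1 match(es) in b → 1 row(s).
- a[2] stu_id=1 → no match; kept with NULLs on the b side.
- a[3] stu_id=2 → no match; kept with NULLs on the b side.
- a[4] stu_id=1 → no match; kept with NULLs on the b side.
- a[5] stu_id=NULL → no match; kept with NULLs on the b side.
- plus 6 unmatched b row(s), each kept with NULL a columns.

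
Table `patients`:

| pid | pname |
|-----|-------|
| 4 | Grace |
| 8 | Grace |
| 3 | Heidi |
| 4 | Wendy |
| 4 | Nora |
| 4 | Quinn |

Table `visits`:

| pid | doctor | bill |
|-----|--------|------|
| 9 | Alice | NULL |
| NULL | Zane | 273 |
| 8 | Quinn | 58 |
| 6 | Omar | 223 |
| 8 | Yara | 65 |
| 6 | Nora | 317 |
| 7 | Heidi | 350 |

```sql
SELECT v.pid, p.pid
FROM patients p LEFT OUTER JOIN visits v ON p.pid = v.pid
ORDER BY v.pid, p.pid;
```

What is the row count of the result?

7

LEFT JOIN keeps every row from `patients`; unmatched rows get NULL for `visits`'s columns.
Matching on p.pid = v.pid. A NULL in a compared column never satisfies the condition.
- p row (pid=4): no match → kept, v columns NULL.
- p row (pid=8): matches 2 v row(s) → 2 output row(s).
- p row (pid=3): no match → kept, v columns NULL.
- p row (pid=4): no match → kept, v columns NULL.
- p row (pid=4): no match → kept, v columns NULL.
- p row (pid=4): no match → kept, v columns NULL.
Total: 2 matched + 5 padded = 7 rows.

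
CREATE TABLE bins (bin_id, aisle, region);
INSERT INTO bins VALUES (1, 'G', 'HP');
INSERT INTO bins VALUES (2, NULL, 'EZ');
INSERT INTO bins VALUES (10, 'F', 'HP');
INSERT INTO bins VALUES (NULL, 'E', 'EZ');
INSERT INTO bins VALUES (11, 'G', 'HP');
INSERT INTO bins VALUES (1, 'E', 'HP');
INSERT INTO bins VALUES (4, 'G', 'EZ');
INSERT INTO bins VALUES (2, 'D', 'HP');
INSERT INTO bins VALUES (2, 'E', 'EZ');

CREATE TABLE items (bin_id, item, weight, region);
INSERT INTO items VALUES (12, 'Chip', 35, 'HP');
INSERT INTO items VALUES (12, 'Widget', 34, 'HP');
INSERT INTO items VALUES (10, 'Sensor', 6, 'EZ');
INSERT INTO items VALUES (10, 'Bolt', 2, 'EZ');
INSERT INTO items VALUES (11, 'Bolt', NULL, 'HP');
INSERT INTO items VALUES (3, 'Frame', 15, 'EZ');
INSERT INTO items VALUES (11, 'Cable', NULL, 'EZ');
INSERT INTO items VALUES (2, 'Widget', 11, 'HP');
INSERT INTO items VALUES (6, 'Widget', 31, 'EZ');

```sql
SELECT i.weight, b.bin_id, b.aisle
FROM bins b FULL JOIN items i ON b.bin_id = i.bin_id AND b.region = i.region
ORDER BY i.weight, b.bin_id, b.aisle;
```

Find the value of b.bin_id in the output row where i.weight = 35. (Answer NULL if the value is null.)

FULL OUTER JOIN keeps every row from both sides; unmatched rows get NULL for the other side's columns.
Matching on b.bin_id = i.bin_id AND b.region = i.region. A NULL in a compared column never satisfies the condition.
- b row (bin_id=1, region=HP): no match → kept, i columns NULL.
- b row (bin_id=2, region=EZ): no match → kept, i columns NULL.
- b row (bin_id=10, region=HP): no match → kept, i columns NULL.
- b row (bin_id=NULL, region=EZ): no match → kept, i columns NULL.
- b row (bin_id=11, region=HP): matches 1 i row(s) → 1 output row(s).
- b row (bin_id=1, region=HP): no match → kept, i columns NULL.
- b row (bin_id=4, region=EZ): no match → kept, i columns NULL.
- b row (bin_id=2, region=HP): matches 1 i row(s) → 1 output row(s).
- b row (bin_id=2, region=EZ): no match → kept, i columns NULL.
- 7 row(s) from i found no b partner → padded with NULL.

NULL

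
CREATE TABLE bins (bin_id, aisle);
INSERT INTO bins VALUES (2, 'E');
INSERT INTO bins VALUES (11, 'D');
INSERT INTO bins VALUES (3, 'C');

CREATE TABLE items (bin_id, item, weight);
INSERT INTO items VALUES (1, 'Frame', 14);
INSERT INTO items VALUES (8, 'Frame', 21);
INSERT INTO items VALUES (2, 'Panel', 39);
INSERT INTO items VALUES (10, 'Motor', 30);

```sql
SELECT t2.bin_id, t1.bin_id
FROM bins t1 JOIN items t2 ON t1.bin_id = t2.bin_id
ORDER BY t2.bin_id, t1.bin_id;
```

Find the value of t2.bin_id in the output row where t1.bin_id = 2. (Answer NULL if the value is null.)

2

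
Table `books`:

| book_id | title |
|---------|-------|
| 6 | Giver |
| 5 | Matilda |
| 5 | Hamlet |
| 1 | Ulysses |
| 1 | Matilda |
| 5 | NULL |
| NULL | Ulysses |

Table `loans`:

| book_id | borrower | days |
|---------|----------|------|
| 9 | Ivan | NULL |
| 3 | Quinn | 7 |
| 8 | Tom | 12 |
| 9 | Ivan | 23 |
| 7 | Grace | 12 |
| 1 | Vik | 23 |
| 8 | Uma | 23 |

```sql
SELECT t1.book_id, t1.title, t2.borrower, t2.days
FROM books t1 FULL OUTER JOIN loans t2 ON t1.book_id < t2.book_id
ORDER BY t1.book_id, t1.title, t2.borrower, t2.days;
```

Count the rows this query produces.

34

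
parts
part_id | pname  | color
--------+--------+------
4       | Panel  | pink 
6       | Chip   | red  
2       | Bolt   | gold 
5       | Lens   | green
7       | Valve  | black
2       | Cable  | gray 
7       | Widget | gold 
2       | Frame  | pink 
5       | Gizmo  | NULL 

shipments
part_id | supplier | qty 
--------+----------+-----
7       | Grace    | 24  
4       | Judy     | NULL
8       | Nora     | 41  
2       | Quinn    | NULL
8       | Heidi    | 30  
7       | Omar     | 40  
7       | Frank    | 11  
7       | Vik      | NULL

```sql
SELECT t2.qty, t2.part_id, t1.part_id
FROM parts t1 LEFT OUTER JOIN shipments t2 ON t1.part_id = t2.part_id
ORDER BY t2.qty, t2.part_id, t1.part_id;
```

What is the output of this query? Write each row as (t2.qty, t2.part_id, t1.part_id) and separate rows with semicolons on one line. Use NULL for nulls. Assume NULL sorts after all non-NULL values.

(11, 7, 7); (11, 7, 7); (24, 7, 7); (24, 7, 7); (40, 7, 7); (40, 7, 7); (NULL, 2, 2); (NULL, 2, 2); (NULL, 2, 2); (NULL, 4, 4); (NULL, 7, 7); (NULL, 7, 7); (NULL, NULL, 5); (NULL, NULL, 5); (NULL, NULL, 6)

LEFT JOIN keeps every row from `parts`; unmatched rows get NULL for `shipments`'s columns.
Matching on t1.part_id = t2.part_id.
- t1 (part_id=4) pairs with 1 row(s) of t2.
- t1 (part_id=6) has no partner → padded with NULL.
- t1 (part_id=2) pairs with 1 row(s) of t2.
- t1 (part_id=5) has no partner → padded with NULL.
- t1 (part_id=7) pairs with 4 row(s) of t2.
- t1 (part_id=2) pairs with 1 row(s) of t2.
- t1 (part_id=7) pairs with 4 row(s) of t2.
- t1 (part_id=2) pairs with 1 row(s) of t2.
- t1 (part_id=5) has no partner → padded with NULL.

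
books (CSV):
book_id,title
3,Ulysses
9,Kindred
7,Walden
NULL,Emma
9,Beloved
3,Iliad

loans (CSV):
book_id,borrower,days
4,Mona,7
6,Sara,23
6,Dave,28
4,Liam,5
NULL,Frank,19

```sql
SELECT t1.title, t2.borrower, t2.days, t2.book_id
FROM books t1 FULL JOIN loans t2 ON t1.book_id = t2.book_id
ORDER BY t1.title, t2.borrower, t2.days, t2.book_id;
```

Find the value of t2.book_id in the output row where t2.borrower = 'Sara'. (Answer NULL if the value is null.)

6

FULL OUTER JOIN keeps every row from both sides; unmatched rows get NULL for the other side's columns.
Matching on t1.book_id = t2.book_id. A NULL in a compared column never satisfies the condition.
- t1 (book_id=3) has no partner → padded with NULL.
- t1 (book_id=9) has no partner → padded with NULL.
- t1 (book_id=7) has no partner → padded with NULL.
- t1 (book_id=NULL) has no partner → padded with NULL.
- t1 (book_id=9) has no partner → padded with NULL.
- t1 (book_id=3) has no partner → padded with NULL.
- plus 5 unmatched t2 row(s), each kept with NULL t1 columns.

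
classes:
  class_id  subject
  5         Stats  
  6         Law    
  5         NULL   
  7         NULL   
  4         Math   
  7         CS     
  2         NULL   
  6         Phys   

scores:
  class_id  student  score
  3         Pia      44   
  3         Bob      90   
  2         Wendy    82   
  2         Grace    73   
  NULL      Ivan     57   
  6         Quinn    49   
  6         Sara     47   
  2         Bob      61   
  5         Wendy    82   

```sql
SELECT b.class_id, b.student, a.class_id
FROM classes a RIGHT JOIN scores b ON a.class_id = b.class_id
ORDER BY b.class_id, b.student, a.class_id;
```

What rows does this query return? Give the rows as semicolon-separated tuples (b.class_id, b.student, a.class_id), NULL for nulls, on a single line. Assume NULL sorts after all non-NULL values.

RIGHT JOIN keeps every row from `scores`; unmatched rows get NULL for `classes`'s columns.
Matching on a.class_id = b.class_id. A NULL in a compared column never satisfies the condition.
Matched pairs: 9; unmatched b rows kept: 3.

(2, Bob, 2); (2, Grace, 2); (2, Wendy, 2); (3, Bob, NULL); (3, Pia, NULL); (5, Wendy, 5); (5, Wendy, 5); (6, Quinn, 6); (6, Quinn, 6); (6, Sara, 6); (6, Sara, 6); (NULL, Ivan, NULL)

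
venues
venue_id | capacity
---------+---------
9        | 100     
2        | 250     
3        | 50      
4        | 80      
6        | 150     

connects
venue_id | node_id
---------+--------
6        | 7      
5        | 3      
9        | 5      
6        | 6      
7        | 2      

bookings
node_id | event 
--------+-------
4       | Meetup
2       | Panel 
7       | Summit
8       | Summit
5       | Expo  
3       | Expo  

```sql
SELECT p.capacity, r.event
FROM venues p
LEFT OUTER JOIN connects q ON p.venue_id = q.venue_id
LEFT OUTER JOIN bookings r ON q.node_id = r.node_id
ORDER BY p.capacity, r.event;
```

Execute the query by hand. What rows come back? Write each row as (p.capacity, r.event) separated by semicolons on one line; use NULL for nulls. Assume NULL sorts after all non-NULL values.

(50, NULL); (80, NULL); (100, Expo); (150, Summit); (150, NULL); (250, NULL)

Step 1 — p LEFT JOIN q on venue_id → 6 row(s).
Then LEFT JOIN `bookings r` on node_id: each of those 6 rows is kept; rows whose q.node_id has no match in r get NULL for r's columns.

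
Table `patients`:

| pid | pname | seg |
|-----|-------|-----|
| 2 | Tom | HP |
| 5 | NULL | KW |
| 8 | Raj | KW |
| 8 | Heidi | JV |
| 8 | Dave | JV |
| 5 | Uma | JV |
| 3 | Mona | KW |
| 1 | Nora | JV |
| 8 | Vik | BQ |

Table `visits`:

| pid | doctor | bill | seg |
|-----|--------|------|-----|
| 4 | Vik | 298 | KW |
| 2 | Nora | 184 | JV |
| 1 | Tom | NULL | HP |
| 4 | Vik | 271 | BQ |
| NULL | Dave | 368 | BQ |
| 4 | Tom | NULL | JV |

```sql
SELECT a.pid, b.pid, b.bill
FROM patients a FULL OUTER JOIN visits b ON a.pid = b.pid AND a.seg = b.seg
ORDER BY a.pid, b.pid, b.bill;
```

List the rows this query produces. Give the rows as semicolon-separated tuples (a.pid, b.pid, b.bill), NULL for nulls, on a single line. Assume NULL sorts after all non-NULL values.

FULL OUTER JOIN keeps every row from both sides; unmatched rows get NULL for the other side's columns.
Matching on a.pid = b.pid AND a.seg = b.seg. A NULL in a compared column never satisfies the condition.
Matched pairs: 0; unmatched a rows kept: 9; unmatched b rows kept: 6.

(1, NULL, NULL); (2, NULL, NULL); (3, NULL, NULL); (5, NULL, NULL); (5, NULL, NULL); (8, NULL, NULL); (8, NULL, NULL); (8, NULL, NULL); (8, NULL, NULL); (NULL, 1, NULL); (NULL, 2, 184); (NULL, 4, 271); (NULL, 4, 298); (NULL, 4, NULL); (NULL, NULL, 368)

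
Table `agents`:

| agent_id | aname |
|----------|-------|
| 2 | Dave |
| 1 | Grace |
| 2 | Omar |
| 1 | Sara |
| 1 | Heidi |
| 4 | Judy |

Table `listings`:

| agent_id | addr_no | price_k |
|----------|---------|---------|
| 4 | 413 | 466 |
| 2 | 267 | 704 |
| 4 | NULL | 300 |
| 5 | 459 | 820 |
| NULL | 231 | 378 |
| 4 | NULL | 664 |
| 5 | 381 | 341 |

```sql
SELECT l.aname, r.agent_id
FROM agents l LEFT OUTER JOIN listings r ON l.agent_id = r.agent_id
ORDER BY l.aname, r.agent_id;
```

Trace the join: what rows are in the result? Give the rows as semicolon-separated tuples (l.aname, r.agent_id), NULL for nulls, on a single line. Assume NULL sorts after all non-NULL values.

(Dave, 2); (Grace, NULL); (Heidi, NULL); (Judy, 4); (Judy, 4); (Judy, 4); (Omar, 2); (Sara, NULL)

LEFT JOIN keeps every row from `agents`; unmatched rows get NULL for `listings`'s columns.
Matching on l.agent_id = r.agent_id. A NULL in a compared column never satisfies the condition.
- l row (agent_id=2): matches 1 r row(s) → 1 output row(s).
- l row (agent_id=1): no match → kept, r columns NULL.
- l row (agent_id=2): matches 1 r row(s) → 1 output row(s).
- l row (agent_id=1): no match → kept, r columns NULL.
- l row (agent_id=1): no match → kept, r columns NULL.
- l row (agent_id=4): matches 3 r row(s) → 3 output row(s).
After projecting and ordering:
l.aname | r.agent_id
Dave | 2
Grace | NULL
Heidi | NULL
Judy | 4
Judy | 4
Judy | 4
Omar | 2
Sara | NULL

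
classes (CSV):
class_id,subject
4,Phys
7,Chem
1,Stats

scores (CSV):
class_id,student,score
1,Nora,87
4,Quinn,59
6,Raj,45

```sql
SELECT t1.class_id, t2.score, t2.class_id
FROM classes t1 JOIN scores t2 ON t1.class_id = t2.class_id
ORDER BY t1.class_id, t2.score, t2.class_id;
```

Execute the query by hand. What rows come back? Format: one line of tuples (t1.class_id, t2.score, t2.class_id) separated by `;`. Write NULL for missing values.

(1, 87, 1); (4, 59, 4)

INNER JOIN keeps only pairs where the ON condition holds.
Matching on t1.class_id = t2.class_id.
Matched pairs: 2.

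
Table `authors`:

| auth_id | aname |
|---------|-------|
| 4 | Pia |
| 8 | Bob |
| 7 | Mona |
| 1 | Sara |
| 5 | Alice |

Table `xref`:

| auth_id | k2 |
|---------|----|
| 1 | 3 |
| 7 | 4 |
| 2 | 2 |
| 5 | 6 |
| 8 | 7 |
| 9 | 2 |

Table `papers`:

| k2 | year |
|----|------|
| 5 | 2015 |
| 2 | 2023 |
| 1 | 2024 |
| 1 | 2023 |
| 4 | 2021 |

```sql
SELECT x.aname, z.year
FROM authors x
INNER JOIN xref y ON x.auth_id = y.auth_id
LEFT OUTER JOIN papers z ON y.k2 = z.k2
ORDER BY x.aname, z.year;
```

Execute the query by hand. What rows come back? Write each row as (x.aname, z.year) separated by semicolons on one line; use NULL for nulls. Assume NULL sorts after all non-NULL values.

(Alice, NULL); (Bob, NULL); (Mona, 2021); (Sara, NULL)

Step 1 — x INNER JOIN y on auth_id → 4 row(s).
Then LEFT JOIN `papers z` on k2: each of those 4 rows is kept; rows whose y.k2 has no match in z get NULL for z's columns.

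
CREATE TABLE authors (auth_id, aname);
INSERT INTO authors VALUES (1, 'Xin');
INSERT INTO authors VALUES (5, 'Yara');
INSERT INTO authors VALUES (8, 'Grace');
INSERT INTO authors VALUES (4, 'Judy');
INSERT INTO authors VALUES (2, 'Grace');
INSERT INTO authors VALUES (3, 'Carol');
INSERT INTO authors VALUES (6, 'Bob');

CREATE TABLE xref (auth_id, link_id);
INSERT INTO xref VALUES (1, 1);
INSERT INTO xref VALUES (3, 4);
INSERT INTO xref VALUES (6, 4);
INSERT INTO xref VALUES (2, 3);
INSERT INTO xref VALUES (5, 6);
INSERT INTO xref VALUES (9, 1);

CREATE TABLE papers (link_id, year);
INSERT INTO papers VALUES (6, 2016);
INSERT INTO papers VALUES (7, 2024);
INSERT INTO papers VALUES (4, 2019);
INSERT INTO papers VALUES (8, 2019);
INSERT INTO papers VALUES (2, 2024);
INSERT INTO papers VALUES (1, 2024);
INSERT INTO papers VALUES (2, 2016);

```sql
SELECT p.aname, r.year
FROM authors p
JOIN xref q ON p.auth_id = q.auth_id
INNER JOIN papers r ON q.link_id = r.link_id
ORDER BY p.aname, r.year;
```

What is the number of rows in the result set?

4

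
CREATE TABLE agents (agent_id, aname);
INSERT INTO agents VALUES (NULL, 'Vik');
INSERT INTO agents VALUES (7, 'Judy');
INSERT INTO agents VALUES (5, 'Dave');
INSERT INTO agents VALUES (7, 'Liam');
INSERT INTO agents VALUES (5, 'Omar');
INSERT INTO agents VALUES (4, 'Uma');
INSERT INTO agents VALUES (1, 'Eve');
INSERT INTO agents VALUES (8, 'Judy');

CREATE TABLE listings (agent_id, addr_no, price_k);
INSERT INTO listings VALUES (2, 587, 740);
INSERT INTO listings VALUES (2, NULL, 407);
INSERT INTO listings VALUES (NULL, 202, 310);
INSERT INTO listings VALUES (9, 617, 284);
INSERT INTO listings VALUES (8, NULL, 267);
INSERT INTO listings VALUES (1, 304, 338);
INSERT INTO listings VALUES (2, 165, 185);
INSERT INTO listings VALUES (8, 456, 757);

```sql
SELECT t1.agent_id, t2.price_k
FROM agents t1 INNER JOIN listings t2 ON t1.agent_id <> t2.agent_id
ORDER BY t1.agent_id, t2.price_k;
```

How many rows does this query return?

46

INNER JOIN keeps only pairs where the ON condition holds.
Matching on t1.agent_id <> t2.agent_id. A NULL in a compared column never satisfies the condition.
- t1[0] agent_id=NULL → no match; dropped.
- t1[1] agent_id=7 → 7 match(es) in t2 → 7 row(s).
- t1[2] agent_id=5 → 7 match(es) in t2 → 7 row(s).
- t1[3] agent_id=7 → 7 match(es) in t2 → 7 row(s).
- t1[4] agent_id=5 → 7 match(es) in t2 → 7 row(s).
- t1[5] agent_id=4 → 7 match(es) in t2 → 7 row(s).
- t1[6] agent_id=1 → 6 match(es) in t2 → 6 row(s).
- t1[7] agent_id=8 → 5 match(es) in t2 → 5 row(s).
Total: 46 rows.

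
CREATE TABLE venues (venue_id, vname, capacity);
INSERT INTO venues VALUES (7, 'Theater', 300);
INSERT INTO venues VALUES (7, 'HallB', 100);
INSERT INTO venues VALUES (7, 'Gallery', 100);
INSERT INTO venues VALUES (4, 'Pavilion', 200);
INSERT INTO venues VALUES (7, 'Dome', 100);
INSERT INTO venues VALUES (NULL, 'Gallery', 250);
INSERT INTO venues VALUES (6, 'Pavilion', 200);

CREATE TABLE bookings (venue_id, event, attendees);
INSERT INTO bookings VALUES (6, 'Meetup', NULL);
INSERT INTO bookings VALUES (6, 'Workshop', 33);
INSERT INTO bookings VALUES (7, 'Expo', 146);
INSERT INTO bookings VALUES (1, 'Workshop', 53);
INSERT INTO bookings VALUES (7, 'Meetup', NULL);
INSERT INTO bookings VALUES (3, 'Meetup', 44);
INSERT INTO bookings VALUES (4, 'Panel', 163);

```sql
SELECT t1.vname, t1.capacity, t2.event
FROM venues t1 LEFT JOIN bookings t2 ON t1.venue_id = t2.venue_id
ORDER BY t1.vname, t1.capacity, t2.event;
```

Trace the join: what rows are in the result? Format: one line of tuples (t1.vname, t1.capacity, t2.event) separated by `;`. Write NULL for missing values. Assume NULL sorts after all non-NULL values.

LEFT JOIN keeps every row from `venues`; unmatched rows get NULL for `bookings`'s columns.
Matching on t1.venue_id = t2.venue_id. A NULL in a compared column never satisfies the condition.
Matched pairs: 11; unmatched t1 rows kept: 1.

(Dome, 100, Expo); (Dome, 100, Meetup); (Gallery, 100, Expo); (Gallery, 100, Meetup); (Gallery, 250, NULL); (HallB, 100, Expo); (HallB, 100, Meetup); (Pavilion, 200, Meetup); (Pavilion, 200, Panel); (Pavilion, 200, Workshop); (Theater, 300, Expo); (Theater, 300, Meetup)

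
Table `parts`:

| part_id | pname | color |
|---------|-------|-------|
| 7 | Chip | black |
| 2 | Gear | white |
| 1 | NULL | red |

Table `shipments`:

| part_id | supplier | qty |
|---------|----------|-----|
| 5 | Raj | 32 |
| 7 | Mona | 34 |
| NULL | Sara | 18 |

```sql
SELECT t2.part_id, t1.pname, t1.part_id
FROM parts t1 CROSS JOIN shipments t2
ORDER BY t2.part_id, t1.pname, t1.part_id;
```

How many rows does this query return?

9

CROSS JOIN pairs every row of `parts` with every row of `shipments`: 3 × 3 = 9 rows.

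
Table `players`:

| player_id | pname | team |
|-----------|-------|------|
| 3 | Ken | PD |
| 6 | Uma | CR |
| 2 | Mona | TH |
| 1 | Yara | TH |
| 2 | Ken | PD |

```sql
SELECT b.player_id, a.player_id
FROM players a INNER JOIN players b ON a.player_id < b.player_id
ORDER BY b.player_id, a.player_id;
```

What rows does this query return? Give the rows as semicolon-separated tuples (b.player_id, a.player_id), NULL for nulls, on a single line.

(2, 1); (2, 1); (3, 1); (3, 2); (3, 2); (6, 1); (6, 2); (6, 2); (6, 3)

INNER JOIN keeps only pairs where the ON condition holds.
Matching on a.player_id < b.player_id.
- a row (player_id=3): matches 1 b row(s) → 1 output row(s).
- a row (player_id=6): no match → dropped.
- a row (player_id=2): matches 2 b row(s) → 2 output row(s).
- a row (player_id=1): matches 4 b row(s) → 4 output row(s).
- a row (player_id=2): matches 2 b row(s) → 2 output row(s).
After projecting and ordering:
b.player_id | a.player_id
2 | 1
2 | 1
3 | 1
3 | 2
3 | 2
6 | 1
6 | 2
6 | 2
6 | 3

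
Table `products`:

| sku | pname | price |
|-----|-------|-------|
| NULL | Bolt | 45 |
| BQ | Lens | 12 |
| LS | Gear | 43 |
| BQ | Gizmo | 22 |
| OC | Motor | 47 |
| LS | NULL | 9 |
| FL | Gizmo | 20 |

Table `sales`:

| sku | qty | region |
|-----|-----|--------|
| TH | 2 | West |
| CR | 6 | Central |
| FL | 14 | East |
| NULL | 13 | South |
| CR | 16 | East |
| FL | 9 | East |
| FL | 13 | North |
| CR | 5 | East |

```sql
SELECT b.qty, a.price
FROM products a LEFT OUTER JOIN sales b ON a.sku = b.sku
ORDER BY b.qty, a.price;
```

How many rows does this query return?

9

LEFT JOIN keeps every row from `products`; unmatched rows get NULL for `sales`'s columns.
Matching on a.sku = b.sku. A NULL in a compared column never satisfies the condition.
- a[0] sku=NULL → no match; kept with NULLs on the b side.
- a[1] sku=BQ → no match; kept with NULLs on the b side.
- a[2] sku=LS → no match; kept with NULLs on the b side.
- a[3] sku=BQ → no match; kept with NULLs on the b side.
- a[4] sku=OC → no match; kept with NULLs on the b side.
- a[5] sku=LS → no match; kept with NULLs on the b side.
- a[6] sku=FL → 3 match(es) in b → 3 row(s).
Total: 3 matched + 6 padded = 9 rows.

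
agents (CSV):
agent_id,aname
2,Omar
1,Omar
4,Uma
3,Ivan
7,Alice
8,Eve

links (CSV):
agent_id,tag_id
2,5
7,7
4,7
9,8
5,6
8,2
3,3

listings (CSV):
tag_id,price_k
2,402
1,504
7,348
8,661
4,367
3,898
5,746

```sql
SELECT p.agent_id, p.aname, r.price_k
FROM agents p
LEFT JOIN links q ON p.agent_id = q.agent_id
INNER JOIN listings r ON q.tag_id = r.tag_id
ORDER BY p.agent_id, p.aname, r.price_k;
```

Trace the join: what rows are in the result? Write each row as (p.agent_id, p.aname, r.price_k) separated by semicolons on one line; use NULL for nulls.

(2, Omar, 746); (3, Ivan, 898); (4, Uma, 348); (7, Alice, 348); (8, Eve, 402)

Evaluate left to right. First `agents p LEFT JOIN links q` on agent_id: 6 row(s).
Then INNER JOIN `listings r` on tag_id: keep only rows whose q.tag_id appears in r.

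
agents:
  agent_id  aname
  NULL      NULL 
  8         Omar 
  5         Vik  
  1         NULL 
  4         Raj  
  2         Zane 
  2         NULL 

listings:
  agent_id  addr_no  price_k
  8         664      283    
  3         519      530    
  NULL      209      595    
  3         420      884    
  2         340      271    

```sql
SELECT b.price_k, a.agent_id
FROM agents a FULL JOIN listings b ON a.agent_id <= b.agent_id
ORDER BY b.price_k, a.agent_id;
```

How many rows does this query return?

FULL OUTER JOIN keeps every row from both sides; unmatched rows get NULL for the other side's columns.
Matching on a.agent_id <= b.agent_id. A NULL in a compared column never satisfies the condition.
- a[0] agent_id=NULL → no match; kept with NULLs on the b side.
- a[1] agent_id=8 → 1 match(es) in b → 1 row(s).
- a[2] agent_id=5 → 1 match(es) in b → 1 row(s).
- a[3] agent_id=1 → 4 match(es) in b → 4 row(s).
- a[4] agent_id=4 → 1 match(es) in b → 1 row(s).
- a[5] agent_id=2 → 4 match(es) in b → 4 row(s).
- a[6] agent_id=2 → 4 match(es) in b → 4 row(s).
- 1 row(s) from b found no a partner → padded with NULL.
Total: 15 matched + 2 padded = 17 rows.

17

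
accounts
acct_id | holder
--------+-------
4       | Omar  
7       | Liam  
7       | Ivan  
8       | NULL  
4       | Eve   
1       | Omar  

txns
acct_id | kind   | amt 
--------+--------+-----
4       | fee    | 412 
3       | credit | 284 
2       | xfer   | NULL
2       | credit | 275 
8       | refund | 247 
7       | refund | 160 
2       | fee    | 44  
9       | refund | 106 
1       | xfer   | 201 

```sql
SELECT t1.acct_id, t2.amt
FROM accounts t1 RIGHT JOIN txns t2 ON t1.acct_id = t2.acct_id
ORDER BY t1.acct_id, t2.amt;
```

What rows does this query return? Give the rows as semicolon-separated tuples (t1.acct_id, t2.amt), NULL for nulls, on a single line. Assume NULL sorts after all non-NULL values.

RIGHT JOIN keeps every row from `txns`; unmatched rows get NULL for `accounts`'s columns.
Matching on t1.acct_id = t2.acct_id.
- t1[0] acct_id=4 → 1 match(es) in t2 → 1 row(s).
- t1[1] acct_id=7 → 1 match(es) in t2 → 1 row(s).
- t1[2] acct_id=7 → 1 match(es) in t2 → 1 row(s).
- t1[3] acct_id=8 → 1 match(es) in t2 → 1 row(s).
- t1[4] acct_id=4 → 1 match(es) in t2 → 1 row(s).
- t1[5] acct_id=1 → 1 match(es) in t2 → 1 row(s).
- plus 5 unmatched t2 row(s), each kept with NULL t1 columns.

(1, 201); (4, 412); (4, 412); (7, 160); (7, 160); (8, 247); (NULL, 44); (NULL, 106); (NULL, 275); (NULL, 284); (NULL, NULL)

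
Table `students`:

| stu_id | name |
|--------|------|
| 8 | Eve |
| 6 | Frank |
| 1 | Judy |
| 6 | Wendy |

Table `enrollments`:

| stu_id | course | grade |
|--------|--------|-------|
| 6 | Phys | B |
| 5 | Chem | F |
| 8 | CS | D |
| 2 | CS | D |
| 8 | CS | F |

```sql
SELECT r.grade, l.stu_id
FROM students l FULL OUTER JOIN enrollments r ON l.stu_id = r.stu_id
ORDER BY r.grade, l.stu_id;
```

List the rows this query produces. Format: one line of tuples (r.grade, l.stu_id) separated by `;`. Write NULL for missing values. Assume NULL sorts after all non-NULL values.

FULL OUTER JOIN keeps every row from both sides; unmatched rows get NULL for the other side's columns.
Matching on l.stu_id = r.stu_id.
- l row (stu_id=8): matches 2 r row(s) → 2 output row(s).
- l row (stu_id=6): matches 1 r row(s) → 1 output row(s).
- l row (stu_id=1): no match → kept, r columns NULL.
- l row (stu_id=6): matches 1 r row(s) → 1 output row(s).
- 2 row(s) from r found no l partner → padded with NULL.
After projecting and ordering:
r.grade | l.stu_id
B | 6
B | 6
D | 8
D | NULL
F | 8
F | NULL
NULL | 1

(B, 6); (B, 6); (D, 8); (D, NULL); (F, 8); (F, NULL); (NULL, 1)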